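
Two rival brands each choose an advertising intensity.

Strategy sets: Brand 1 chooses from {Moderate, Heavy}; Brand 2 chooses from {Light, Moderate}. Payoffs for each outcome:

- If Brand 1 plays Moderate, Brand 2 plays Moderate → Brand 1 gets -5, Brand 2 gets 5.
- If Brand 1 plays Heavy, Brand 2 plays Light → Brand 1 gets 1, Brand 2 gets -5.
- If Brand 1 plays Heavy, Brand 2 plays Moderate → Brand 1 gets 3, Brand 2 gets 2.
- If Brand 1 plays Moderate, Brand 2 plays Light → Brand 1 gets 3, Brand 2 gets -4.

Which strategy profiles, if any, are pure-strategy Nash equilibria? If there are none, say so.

(Moderate, Light): Brand 2 can switch to Moderate (-4 → 5). Not NE.
(Moderate, Moderate): Brand 1 can switch to Heavy (-5 → 3). Not NE.
(Heavy, Light): Brand 1 can switch to Moderate (1 → 3). Not NE.
(Heavy, Moderate): Brand 1 gets 3, best alternative -5; Brand 2 gets 2, best alternative -5. No profitable deviation — NE.

(Heavy, Moderate)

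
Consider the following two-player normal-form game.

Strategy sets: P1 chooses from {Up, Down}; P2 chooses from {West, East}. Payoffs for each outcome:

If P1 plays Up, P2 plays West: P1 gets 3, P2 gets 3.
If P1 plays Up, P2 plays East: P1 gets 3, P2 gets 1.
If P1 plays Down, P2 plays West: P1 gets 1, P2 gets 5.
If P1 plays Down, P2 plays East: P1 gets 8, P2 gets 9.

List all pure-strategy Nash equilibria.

Pure-strategy Nash equilibria: (Up, West); (Down, East)

P1 against West: payoffs 3, 1 → best response Up.
P1 against East: payoffs 3, 8 → best response Down.
P2 against Up: payoffs 3, 1 → best response West.
P2 against Down: payoffs 5, 9 → best response East.
Mutual best responses: (Up, West); (Down, East).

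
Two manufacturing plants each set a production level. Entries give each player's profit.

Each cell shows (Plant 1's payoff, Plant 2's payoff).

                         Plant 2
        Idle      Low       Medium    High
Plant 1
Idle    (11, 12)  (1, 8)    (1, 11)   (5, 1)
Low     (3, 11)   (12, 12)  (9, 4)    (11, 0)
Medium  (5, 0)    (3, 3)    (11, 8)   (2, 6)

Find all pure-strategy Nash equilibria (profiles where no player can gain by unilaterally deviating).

Mark each player's best response to every combination of opponents' strategies; a profile where every player is best-responding is a pure Nash equilibrium.
Plant 1 against Idle: payoffs 11, 3, 5 → best response Idle.
Plant 1 against Low: payoffs 1, 12, 3 → best response Low.
Plant 1 against Medium: payoffs 1, 9, 11 → best response Medium.
Plant 1 against High: payoffs 5, 11, 2 → best response Low.
Plant 2 against Idle: payoffs 12, 8, 11, 1 → best response Idle.
Plant 2 against Low: payoffs 11, 12, 4, 0 → best response Low.
Plant 2 against Medium: payoffs 0, 3, 8, 6 → best response Medium.
Mutual best responses: (Idle, Idle); (Low, Low); (Medium, Medium).

The pure Nash equilibria are (Idle, Idle), (Low, Low), (Medium, Medium).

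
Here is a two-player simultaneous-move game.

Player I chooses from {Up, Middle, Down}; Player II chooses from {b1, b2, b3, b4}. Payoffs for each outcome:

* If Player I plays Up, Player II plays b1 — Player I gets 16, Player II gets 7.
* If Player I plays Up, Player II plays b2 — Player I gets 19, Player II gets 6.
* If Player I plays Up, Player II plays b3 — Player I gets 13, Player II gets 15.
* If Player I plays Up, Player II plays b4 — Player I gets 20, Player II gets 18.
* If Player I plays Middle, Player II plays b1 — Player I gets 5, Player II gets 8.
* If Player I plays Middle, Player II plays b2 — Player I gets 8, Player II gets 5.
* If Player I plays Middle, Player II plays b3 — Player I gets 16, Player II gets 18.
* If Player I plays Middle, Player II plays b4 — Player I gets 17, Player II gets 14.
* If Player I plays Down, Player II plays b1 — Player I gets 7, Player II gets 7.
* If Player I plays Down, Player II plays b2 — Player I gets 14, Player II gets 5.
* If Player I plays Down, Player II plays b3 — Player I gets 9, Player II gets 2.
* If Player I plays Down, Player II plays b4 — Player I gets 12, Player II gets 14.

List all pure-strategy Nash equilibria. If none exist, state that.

The pure Nash equilibria are (Up, b4) and (Middle, b3).

For each player, find the best response to each opponent profile; mutual best responses are the pure NE.
Player I against b1: payoffs 16, 5, 7 → best response Up.
Player I against b2: payoffs 19, 8, 14 → best response Up.
Player I against b3: payoffs 13, 16, 9 → best response Middle.
Player I against b4: payoffs 20, 17, 12 → best response Up.
Player II against Up: payoffs 7, 6, 15, 18 → best response b4.
Player II against Middle: payoffs 8, 5, 18, 14 → best response b3.
Player II against Down: payoffs 7, 5, 2, 14 → best response b4.
Mutual best responses: (Up, b4); (Middle, b3).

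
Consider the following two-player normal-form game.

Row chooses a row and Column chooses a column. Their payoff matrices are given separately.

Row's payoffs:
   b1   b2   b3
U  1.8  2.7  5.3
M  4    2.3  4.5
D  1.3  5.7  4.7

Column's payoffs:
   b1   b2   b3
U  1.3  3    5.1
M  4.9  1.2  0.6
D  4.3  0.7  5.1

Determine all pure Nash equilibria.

Row against b1: payoffs 1.8, 4, 1.3 → best response M.
Row against b2: payoffs 2.7, 2.3, 5.7 → best response D.
Row against b3: payoffs 5.3, 4.5, 4.7 → best response U.
Column against U: payoffs 1.3, 3, 5.1 → best response b3.
Column against M: payoffs 4.9, 1.2, 0.6 → best response b1.
Column against D: payoffs 4.3, 0.7, 5.1 → best response b3.
Mutual best responses: (U, b3); (M, b1).

Pure-strategy Nash equilibria: (U, b3), (M, b1)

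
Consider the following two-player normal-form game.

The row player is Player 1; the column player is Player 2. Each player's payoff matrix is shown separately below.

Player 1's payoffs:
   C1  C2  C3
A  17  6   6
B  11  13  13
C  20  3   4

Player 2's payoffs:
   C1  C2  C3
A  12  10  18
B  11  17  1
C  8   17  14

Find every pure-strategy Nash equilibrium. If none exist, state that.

Player 1 against C1: payoffs 17, 11, 20 → best response C.
Player 1 against C2: payoffs 6, 13, 3 → best response B.
Player 1 against C3: payoffs 6, 13, 4 → best response B.
Player 2 against A: payoffs 12, 10, 18 → best response C3.
Player 2 against B: payoffs 11, 17, 1 → best response C2.
Player 2 against C: payoffs 8, 17, 14 → best response C2.
Mutual best responses: (B, C2).

(B, C2)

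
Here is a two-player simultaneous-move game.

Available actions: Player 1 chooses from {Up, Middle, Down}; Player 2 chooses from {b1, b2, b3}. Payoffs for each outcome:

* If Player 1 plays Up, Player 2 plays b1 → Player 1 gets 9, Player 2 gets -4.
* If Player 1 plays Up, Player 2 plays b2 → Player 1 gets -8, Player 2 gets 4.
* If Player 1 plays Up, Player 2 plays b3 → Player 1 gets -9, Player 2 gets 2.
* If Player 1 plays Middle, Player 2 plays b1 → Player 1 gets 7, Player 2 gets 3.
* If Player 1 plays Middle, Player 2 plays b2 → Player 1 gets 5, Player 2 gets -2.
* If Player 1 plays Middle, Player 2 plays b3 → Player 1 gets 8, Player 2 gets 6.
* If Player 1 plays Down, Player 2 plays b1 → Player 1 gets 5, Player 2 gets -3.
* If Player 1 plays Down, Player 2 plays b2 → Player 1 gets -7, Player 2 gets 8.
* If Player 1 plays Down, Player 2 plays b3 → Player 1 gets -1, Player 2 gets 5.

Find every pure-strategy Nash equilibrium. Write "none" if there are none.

Player 1 against b1: payoffs 9, 7, 5 → best response Up.
Player 1 against b2: payoffs -8, 5, -7 → best response Middle.
Player 1 against b3: payoffs -9, 8, -1 → best response Middle.
Player 2 against Up: payoffs -4, 4, 2 → best response b2.
Player 2 against Middle: payoffs 3, -2, 6 → best response b3.
Player 2 against Down: payoffs -3, 8, 5 → best response b2.
Mutual best responses: (Middle, b3).

Pure NE: (Middle, b3)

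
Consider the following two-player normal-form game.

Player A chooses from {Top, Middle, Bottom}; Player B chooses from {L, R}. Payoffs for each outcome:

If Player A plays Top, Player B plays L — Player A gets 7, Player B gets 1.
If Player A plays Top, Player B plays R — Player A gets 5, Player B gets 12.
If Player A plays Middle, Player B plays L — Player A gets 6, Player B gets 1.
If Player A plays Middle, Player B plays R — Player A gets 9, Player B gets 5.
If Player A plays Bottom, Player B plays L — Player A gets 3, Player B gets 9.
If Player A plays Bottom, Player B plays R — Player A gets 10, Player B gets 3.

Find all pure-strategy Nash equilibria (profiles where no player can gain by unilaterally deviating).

Player A against L: payoffs 7, 6, 3 → best response Top.
Player A against R: payoffs 5, 9, 10 → best response Bottom.
Player B against Top: payoffs 1, 12 → best response R.
Player B against Middle: payoffs 1, 5 → best response R.
Player B against Bottom: payoffs 9, 3 → best response L.
No profile is a mutual best response for all players.

No pure-strategy Nash equilibrium.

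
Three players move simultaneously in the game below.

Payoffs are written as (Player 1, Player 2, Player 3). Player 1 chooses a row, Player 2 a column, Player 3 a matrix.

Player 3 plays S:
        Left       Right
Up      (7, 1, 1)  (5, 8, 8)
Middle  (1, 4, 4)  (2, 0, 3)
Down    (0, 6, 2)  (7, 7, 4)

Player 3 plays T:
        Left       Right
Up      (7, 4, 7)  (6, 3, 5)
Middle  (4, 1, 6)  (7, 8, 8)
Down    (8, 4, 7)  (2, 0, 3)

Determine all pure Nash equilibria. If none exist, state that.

Mark each player's best response to every combination of opponents' strategies; a profile where every player is best-responding is a pure Nash equilibrium.
Player 1 against (Left, S): payoffs 7, 1, 0 → best response Up.
Player 1 against (Left, T): payoffs 7, 4, 8 → best response Down.
Player 1 against (Right, S): payoffs 5, 2, 7 → best response Down.
Player 1 against (Right, T): payoffs 6, 7, 2 → best response Middle.
Player 2 against (Up, S): payoffs 1, 8 → best response Right.
Player 2 against (Up, T): payoffs 4, 3 → best response Left.
Player 2 against (Middle, S): payoffs 4, 0 → best response Left.
Player 2 against (Middle, T): payoffs 1, 8 → best response Right.
Player 2 against (Down, S): payoffs 6, 7 → best response Right.
Player 2 against (Down, T): payoffs 4, 0 → best response Left.
Player 3 against (Up, Left): payoffs 1, 7 → best response T.
Player 3 against (Up, Right): payoffs 8, 5 → best response S.
Player 3 against (Middle, Left): payoffs 4, 6 → best response T.
Player 3 against (Middle, Right): payoffs 3, 8 → best response T.
Player 3 against (Down, Left): payoffs 2, 7 → best response T.
Player 3 against (Down, Right): payoffs 4, 3 → best response S.
Mutual best responses: (Middle, Right, T); (Down, Left, T); (Down, Right, S).

The pure Nash equilibria are (Middle, Right, T) and (Down, Left, T) and (Down, Right, S).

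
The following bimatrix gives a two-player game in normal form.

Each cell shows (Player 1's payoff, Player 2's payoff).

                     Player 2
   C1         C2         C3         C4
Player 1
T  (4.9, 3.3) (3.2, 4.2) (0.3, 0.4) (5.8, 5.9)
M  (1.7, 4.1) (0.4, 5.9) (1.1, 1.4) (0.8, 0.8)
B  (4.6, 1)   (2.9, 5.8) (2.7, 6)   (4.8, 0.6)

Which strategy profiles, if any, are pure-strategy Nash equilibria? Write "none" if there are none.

Player 1 against C1: payoffs 4.9, 1.7, 4.6 → best response T.
Player 1 against C2: payoffs 3.2, 0.4, 2.9 → best response T.
Player 1 against C3: payoffs 0.3, 1.1, 2.7 → best response B.
Player 1 against C4: payoffs 5.8, 0.8, 4.8 → best response T.
Player 2 against T: payoffs 3.3, 4.2, 0.4, 5.9 → best response C4.
Player 2 against M: payoffs 4.1, 5.9, 1.4, 0.8 → best response C2.
Player 2 against B: payoffs 1, 5.8, 6, 0.6 → best response C3.
Mutual best responses: (T, C4); (B, C3).

The pure Nash equilibria are (T, C4) and (B, C3).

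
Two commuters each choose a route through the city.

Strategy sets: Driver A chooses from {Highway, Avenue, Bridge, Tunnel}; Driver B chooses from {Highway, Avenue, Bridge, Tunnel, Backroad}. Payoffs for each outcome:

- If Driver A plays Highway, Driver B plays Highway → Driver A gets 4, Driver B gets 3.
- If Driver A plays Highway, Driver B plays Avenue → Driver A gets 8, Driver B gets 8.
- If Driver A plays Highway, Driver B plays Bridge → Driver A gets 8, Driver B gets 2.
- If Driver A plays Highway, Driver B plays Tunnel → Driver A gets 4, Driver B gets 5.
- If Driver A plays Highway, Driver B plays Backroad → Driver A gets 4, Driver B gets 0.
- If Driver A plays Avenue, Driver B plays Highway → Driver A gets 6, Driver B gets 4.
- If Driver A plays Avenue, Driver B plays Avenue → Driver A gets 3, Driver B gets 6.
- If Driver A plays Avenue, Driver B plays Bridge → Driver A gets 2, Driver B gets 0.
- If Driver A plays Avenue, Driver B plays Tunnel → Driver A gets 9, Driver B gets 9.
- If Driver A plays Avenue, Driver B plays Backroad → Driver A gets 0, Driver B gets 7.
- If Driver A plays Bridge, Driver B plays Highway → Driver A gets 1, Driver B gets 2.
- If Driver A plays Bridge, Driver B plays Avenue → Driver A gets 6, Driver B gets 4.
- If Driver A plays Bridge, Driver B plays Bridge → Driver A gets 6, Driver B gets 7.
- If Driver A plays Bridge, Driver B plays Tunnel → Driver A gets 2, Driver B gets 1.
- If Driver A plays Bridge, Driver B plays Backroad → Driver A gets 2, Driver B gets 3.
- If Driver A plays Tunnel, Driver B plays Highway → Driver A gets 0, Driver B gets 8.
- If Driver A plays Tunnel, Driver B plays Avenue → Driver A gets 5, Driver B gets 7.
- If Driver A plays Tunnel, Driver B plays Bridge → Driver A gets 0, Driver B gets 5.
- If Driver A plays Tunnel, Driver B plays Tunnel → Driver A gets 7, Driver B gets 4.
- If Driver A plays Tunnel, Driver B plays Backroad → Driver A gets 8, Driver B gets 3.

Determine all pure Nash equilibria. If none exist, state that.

Driver A against Highway: payoffs 4, 6, 1, 0 → best response Avenue.
Driver A against Avenue: payoffs 8, 3, 6, 5 → best response Highway.
Driver A against Bridge: payoffs 8, 2, 6, 0 → best response Highway.
Driver A against Tunnel: payoffs 4, 9, 2, 7 → best response Avenue.
Driver A against Backroad: payoffs 4, 0, 2, 8 → best response Tunnel.
Driver B against Highway: payoffs 3, 8, 2, 5, 0 → best response Avenue.
Driver B against Avenue: payoffs 4, 6, 0, 9, 7 → best response Tunnel.
Driver B against Bridge: payoffs 2, 4, 7, 1, 3 → best response Bridge.
Driver B against Tunnel: payoffs 8, 7, 5, 4, 3 → best response Highway.
Mutual best responses: (Highway, Avenue); (Avenue, Tunnel).

Pure-strategy Nash equilibria: (Highway, Avenue) and (Avenue, Tunnel)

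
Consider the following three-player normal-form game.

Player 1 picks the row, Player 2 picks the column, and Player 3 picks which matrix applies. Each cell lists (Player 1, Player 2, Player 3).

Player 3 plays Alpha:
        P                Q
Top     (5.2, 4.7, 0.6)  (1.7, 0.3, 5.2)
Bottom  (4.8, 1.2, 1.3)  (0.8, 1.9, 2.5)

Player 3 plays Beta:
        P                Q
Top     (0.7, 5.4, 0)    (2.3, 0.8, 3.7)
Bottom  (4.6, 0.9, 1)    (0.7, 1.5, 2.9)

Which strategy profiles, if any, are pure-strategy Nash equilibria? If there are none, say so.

Check each profile: it is a Nash equilibrium iff no player can strictly gain by switching unilaterally.
(Top, P, Alpha): Player 1 gets 5.2, best alternative 4.8; Player 2 gets 4.7, best alternative 0.3; Player 3 gets 0.6, best alternative 0. No profitable deviation — NE.
(Top, P, Beta): Player 1 can switch to Bottom (0.7 → 4.6). Not NE.
(Top, Q, Alpha): Player 2 can switch to P (0.3 → 4.7). Not NE.
(Top, Q, Beta): Player 2 can switch to P (0.8 → 5.4). Not NE.
(Bottom, P, Alpha): Player 1 can switch to Top (4.8 → 5.2). Not NE.
(Bottom, P, Beta): Player 2 can switch to Q (0.9 → 1.5). Not NE.
(Bottom, Q, Alpha): Player 1 can switch to Top (0.8 → 1.7). Not NE.
(Bottom, Q, Beta): Player 1 can switch to Top (0.7 → 2.3). Not NE.

Pure NE: (Top, P, Alpha)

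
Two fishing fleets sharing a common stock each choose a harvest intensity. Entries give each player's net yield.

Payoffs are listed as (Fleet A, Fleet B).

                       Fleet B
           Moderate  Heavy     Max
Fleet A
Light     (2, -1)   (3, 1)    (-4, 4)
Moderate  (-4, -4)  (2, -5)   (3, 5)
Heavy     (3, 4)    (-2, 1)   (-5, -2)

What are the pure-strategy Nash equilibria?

The pure Nash equilibria are (Moderate, Max); (Heavy, Moderate).

Check each profile: it is a Nash equilibrium iff no player can strictly gain by switching unilaterally.
(Light, Moderate): Fleet A can switch to Heavy (2 → 3). Not NE.
(Light, Heavy): Fleet B can switch to Max (1 → 4). Not NE.
(Light, Max): Fleet A can switch to Moderate (-4 → 3). Not NE.
(Moderate, Moderate): Fleet A can switch to Light (-4 → 2). Not NE.
(Moderate, Heavy): Fleet A can switch to Light (2 → 3). Not NE.
(Moderate, Max): Fleet A gets 3, best alternative -4; Fleet B gets 5, best alternative -4. No profitable deviation — NE.
(Heavy, Moderate): Fleet A gets 3, best alternative 2; Fleet B gets 4, best alternative 1. No profitable deviation — NE.
(Heavy, Heavy): Fleet A can switch to Light (-2 → 3). Not NE.
(Heavy, Max): Fleet A can switch to Light (-5 → -4). Not NE.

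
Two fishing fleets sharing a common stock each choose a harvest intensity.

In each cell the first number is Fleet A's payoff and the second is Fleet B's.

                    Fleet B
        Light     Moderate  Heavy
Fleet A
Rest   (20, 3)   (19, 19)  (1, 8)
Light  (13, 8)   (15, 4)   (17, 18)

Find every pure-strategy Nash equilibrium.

Mark each player's best response to every combination of opponents' strategies; a profile where every player is best-responding is a pure Nash equilibrium.
Fleet A against Light: payoffs 20, 13 → best response Rest.
Fleet A against Moderate: payoffs 19, 15 → best response Rest.
Fleet A against Heavy: payoffs 1, 17 → best response Light.
Fleet B against Rest: payoffs 3, 19, 8 → best response Moderate.
Fleet B against Light: payoffs 8, 4, 18 → best response Heavy.
Mutual best responses: (Rest, Moderate); (Light, Heavy).

(Rest, Moderate); (Light, Heavy)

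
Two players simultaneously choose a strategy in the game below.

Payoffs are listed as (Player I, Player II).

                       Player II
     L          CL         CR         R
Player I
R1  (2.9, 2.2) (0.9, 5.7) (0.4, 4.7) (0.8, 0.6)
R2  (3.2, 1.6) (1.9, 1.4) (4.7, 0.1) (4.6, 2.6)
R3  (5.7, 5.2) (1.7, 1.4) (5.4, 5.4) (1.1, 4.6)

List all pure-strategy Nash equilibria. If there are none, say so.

(R1, L): Player I can switch to R2 (2.9 → 3.2). Not NE.
(R1, CL): Player I can switch to R2 (0.9 → 1.9). Not NE.
(R1, CR): Player I can switch to R2 (0.4 → 4.7). Not NE.
(R1, R): Player I can switch to R2 (0.8 → 4.6). Not NE.
(R2, L): Player I can switch to R3 (3.2 → 5.7). Not NE.
(R2, CL): Player II can switch to L (1.4 → 1.6). Not NE.
(R2, R): Player I gets 4.6, best alternative 1.1; Player II gets 2.6, best alternative 1.6. No profitable deviation — NE.
(R3, CR): Player I gets 5.4, best alternative 4.7; Player II gets 5.4, best alternative 5.2. No profitable deviation — NE.
(The remaining 4 profiles each have a profitable deviation by the same check.)

The pure Nash equilibria are (R2, R) and (R3, CR).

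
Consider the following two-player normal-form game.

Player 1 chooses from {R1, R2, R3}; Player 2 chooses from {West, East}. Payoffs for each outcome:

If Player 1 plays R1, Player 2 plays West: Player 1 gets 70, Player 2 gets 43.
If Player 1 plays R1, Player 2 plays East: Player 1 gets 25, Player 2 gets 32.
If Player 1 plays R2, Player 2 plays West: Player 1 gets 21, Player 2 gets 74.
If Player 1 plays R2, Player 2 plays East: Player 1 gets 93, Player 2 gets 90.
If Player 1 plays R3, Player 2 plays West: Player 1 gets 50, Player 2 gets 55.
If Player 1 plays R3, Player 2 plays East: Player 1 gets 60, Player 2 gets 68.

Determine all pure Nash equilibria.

(R1, West); (R2, East)

Player 1 against West: payoffs 70, 21, 50 → best response R1.
Player 1 against East: payoffs 25, 93, 60 → best response R2.
Player 2 against R1: payoffs 43, 32 → best response West.
Player 2 against R2: payoffs 74, 90 → best response East.
Player 2 against R3: payoffs 55, 68 → best response East.
Mutual best responses: (R1, West); (R2, East).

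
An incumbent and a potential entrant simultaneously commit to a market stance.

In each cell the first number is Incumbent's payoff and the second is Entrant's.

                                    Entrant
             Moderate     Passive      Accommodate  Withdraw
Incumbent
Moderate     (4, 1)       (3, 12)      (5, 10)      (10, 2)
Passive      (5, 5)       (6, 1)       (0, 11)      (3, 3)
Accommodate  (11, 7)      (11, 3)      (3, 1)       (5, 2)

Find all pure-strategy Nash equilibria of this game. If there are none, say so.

Mark each player's best response to every combination of opponents' strategies; a profile where every player is best-responding is a pure Nash equilibrium.
Incumbent against Moderate: payoffs 4, 5, 11 → best response Accommodate.
Incumbent against Passive: payoffs 3, 6, 11 → best response Accommodate.
Incumbent against Accommodate: payoffs 5, 0, 3 → best response Moderate.
Incumbent against Withdraw: payoffs 10, 3, 5 → best response Moderate.
Entrant against Moderate: payoffs 1, 12, 10, 2 → best response Passive.
Entrant against Passive: payoffs 5, 1, 11, 3 → best response Accommodate.
Entrant against Accommodate: payoffs 7, 3, 1, 2 → best response Moderate.
Mutual best responses: (Accommodate, Moderate).

(Accommodate, Moderate)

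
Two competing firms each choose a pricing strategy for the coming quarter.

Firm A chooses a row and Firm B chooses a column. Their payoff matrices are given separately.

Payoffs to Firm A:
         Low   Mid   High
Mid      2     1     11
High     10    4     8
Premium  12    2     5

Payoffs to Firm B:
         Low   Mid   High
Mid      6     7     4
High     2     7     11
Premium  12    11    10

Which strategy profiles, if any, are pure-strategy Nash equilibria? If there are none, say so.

Pure NE: (Premium, Low)

Firm A against Low: payoffs 2, 10, 12 → best response Premium.
Firm A against Mid: payoffs 1, 4, 2 → best response High.
Firm A against High: payoffs 11, 8, 5 → best response Mid.
Firm B against Mid: payoffs 6, 7, 4 → best response Mid.
Firm B against High: payoffs 2, 7, 11 → best response High.
Firm B against Premium: payoffs 12, 11, 10 → best response Low.
Mutual best responses: (Premium, Low).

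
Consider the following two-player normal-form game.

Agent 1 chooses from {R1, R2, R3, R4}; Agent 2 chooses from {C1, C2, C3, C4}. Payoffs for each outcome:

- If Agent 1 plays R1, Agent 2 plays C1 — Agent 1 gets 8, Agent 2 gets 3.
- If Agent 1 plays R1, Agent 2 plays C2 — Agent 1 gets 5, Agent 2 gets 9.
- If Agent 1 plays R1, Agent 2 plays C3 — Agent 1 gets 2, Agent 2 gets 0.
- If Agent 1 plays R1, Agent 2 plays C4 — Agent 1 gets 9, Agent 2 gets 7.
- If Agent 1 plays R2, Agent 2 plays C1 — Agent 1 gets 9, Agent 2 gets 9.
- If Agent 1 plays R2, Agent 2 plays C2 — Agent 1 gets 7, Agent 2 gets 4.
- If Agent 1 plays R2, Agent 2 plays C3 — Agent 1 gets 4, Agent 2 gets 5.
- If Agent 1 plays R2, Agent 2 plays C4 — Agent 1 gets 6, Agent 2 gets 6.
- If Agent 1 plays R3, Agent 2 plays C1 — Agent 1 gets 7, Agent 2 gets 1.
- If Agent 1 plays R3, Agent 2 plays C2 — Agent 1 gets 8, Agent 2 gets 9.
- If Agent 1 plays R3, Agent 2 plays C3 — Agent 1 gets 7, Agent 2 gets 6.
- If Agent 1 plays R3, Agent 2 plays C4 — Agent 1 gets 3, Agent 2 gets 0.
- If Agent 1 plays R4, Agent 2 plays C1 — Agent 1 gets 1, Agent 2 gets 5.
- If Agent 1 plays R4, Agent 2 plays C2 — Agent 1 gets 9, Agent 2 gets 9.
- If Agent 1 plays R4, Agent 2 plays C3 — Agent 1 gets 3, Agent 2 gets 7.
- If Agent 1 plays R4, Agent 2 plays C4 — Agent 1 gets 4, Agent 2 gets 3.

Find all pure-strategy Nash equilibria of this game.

For each player, find the best response to each opponent profile; mutual best responses are the pure NE.
Agent 1 against C1: payoffs 8, 9, 7, 1 → best response R2.
Agent 1 against C2: payoffs 5, 7, 8, 9 → best response R4.
Agent 1 against C3: payoffs 2, 4, 7, 3 → best response R3.
Agent 1 against C4: payoffs 9, 6, 3, 4 → best response R1.
Agent 2 against R1: payoffs 3, 9, 0, 7 → best response C2.
Agent 2 against R2: payoffs 9, 4, 5, 6 → best response C1.
Agent 2 against R3: payoffs 1, 9, 6, 0 → best response C2.
Agent 2 against R4: payoffs 5, 9, 7, 3 → best response C2.
Mutual best responses: (R2, C1); (R4, C2).

(R2, C1); (R4, C2)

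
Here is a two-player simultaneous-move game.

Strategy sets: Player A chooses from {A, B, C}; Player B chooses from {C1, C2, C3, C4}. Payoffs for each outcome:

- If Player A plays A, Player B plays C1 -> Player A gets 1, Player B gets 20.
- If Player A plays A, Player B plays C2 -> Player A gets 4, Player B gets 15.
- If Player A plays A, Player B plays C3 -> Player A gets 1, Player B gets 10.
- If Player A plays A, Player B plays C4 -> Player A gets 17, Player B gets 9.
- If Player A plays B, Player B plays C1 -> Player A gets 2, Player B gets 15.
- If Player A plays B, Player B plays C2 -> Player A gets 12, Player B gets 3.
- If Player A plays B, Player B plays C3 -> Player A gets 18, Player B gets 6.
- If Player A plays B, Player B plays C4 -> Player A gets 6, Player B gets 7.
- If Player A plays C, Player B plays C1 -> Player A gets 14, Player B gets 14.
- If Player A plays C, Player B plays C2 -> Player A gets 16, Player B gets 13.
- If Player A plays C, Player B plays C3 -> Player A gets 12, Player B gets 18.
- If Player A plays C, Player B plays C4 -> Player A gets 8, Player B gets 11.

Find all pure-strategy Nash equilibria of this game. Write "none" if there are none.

This game has no pure Nash equilibrium.

(A, C1): Player A can switch to B (1 → 2). Not NE.
(A, C2): Player A can switch to B (4 → 12). Not NE.
(A, C3): Player A can switch to B (1 → 18). Not NE.
(A, C4): Player B can switch to C1 (9 → 20). Not NE.
(B, C1): Player A can switch to C (2 → 14). Not NE.
(B, C2): Player A can switch to C (12 → 16). Not NE.
(B, C3): Player B can switch to C1 (6 → 15). Not NE.
(B, C4): Player A can switch to A (6 → 17). Not NE.
(C, C1): Player B can switch to C3 (14 → 18). Not NE.
(C, C2): Player B can switch to C1 (13 → 14). Not NE.
(C, C3): Player A can switch to B (12 → 18). Not NE.
(C, C4): Player A can switch to A (8 → 17). Not NE.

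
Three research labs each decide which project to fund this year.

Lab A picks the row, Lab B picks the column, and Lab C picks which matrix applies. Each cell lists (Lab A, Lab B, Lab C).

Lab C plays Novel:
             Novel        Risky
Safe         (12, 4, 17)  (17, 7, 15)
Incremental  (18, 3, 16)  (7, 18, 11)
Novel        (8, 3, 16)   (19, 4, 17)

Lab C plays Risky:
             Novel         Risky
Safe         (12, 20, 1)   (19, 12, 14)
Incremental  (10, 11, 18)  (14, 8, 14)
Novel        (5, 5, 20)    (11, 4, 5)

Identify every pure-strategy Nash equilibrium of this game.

Pure NE: (Novel, Risky, Novel)

For each strategy profile, look for a profitable unilateral deviation.
(Safe, Novel, Novel): Lab A can switch to Incremental (12 → 18). Not NE.
(Safe, Novel, Risky): Lab C can switch to Novel (1 → 17). Not NE.
(Safe, Risky, Novel): Lab A can switch to Novel (17 → 19). Not NE.
(Safe, Risky, Risky): Lab B can switch to Novel (12 → 20). Not NE.
(Incremental, Novel, Novel): Lab B can switch to Risky (3 → 18). Not NE.
(Incremental, Novel, Risky): Lab A can switch to Safe (10 → 12). Not NE.
(Incremental, Risky, Novel): Lab A can switch to Safe (7 → 17). Not NE.
(Incremental, Risky, Risky): Lab A can switch to Safe (14 → 19). Not NE.
(Novel, Risky, Novel): Lab A gets 19, best alternative 17; Lab B gets 4, best alternative 3; Lab C gets 17, best alternative 5. No profitable deviation — NE.
(The remaining 3 profiles each have a profitable deviation by the same check.)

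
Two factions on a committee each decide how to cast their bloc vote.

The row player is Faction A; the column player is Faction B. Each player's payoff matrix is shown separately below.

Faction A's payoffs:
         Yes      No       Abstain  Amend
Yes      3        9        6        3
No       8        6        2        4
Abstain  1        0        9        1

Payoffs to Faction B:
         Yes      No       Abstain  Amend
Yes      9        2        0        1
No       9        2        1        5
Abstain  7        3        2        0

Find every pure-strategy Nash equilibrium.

(No, Yes)

(Yes, Yes): Faction A can switch to No (3 → 8). Not NE.
(Yes, No): Faction B can switch to Yes (2 → 9). Not NE.
(Yes, Abstain): Faction A can switch to Abstain (6 → 9). Not NE.
(Yes, Amend): Faction A can switch to No (3 → 4). Not NE.
(No, Yes): Faction A gets 8, best alternative 3; Faction B gets 9, best alternative 5. No profitable deviation — NE.
(No, No): Faction A can switch to Yes (6 → 9). Not NE.
(No, Abstain): Faction A can switch to Yes (2 → 6). Not NE.
(No, Amend): Faction B can switch to Yes (5 → 9). Not NE.
(Abstain, Yes): Faction A can switch to Yes (1 → 3). Not NE.
(The remaining 3 profiles each have a profitable deviation by the same check.)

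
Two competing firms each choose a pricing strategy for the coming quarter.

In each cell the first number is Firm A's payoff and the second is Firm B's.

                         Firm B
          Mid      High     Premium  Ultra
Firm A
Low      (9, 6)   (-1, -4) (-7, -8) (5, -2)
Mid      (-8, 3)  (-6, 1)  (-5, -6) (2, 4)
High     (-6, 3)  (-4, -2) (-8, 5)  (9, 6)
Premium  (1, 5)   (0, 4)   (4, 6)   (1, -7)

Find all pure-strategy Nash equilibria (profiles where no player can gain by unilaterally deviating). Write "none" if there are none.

Firm A against Mid: payoffs 9, -8, -6, 1 → best response Low.
Firm A against High: payoffs -1, -6, -4, 0 → best response Premium.
Firm A against Premium: payoffs -7, -5, -8, 4 → best response Premium.
Firm A against Ultra: payoffs 5, 2, 9, 1 → best response High.
Firm B against Low: payoffs 6, -4, -8, -2 → best response Mid.
Firm B against Mid: payoffs 3, 1, -6, 4 → best response Ultra.
Firm B against High: payoffs 3, -2, 5, 6 → best response Ultra.
Firm B against Premium: payoffs 5, 4, 6, -7 → best response Premium.
Mutual best responses: (Low, Mid); (High, Ultra); (Premium, Premium).

(Low, Mid); (High, Ultra); (Premium, Premium)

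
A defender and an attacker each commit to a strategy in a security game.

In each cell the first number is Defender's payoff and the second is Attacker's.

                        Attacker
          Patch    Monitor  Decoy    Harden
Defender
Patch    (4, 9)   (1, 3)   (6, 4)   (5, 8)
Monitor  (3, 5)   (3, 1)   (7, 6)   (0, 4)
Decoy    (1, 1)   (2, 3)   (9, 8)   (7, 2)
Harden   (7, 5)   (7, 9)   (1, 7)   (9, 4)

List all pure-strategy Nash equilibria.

The pure Nash equilibria are (Decoy, Decoy), (Harden, Monitor).

For each strategy profile, look for a profitable unilateral deviation.
(Patch, Patch): Defender can switch to Harden (4 → 7). Not NE.
(Patch, Monitor): Defender can switch to Monitor (1 → 3). Not NE.
(Patch, Decoy): Defender can switch to Monitor (6 → 7). Not NE.
(Patch, Harden): Defender can switch to Decoy (5 → 7). Not NE.
(Monitor, Patch): Defender can switch to Patch (3 → 4). Not NE.
(Monitor, Monitor): Defender can switch to Harden (3 → 7). Not NE.
(Monitor, Decoy): Defender can switch to Decoy (7 → 9). Not NE.
(Monitor, Harden): Defender can switch to Patch (0 → 5). Not NE.
(Decoy, Decoy): Defender gets 9, best alternative 7; Attacker gets 8, best alternative 3. No profitable deviation — NE.
(Harden, Monitor): Defender gets 7, best alternative 3; Attacker gets 9, best alternative 7. No profitable deviation — NE.
(The remaining 6 profiles each have a profitable deviation by the same check.)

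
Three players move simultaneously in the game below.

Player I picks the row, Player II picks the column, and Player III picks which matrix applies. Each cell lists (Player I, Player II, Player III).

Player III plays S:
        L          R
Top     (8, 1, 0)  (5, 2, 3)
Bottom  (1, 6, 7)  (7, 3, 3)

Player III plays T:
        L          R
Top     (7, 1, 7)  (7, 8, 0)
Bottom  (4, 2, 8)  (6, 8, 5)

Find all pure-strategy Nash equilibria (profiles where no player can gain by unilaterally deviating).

(Top, L, S): Player II can switch to R (1 → 2). Not NE.
(Top, L, T): Player II can switch to R (1 → 8). Not NE.
(Top, R, S): Player I can switch to Bottom (5 → 7). Not NE.
(Top, R, T): Player III can switch to S (0 → 3). Not NE.
(Bottom, L, S): Player I can switch to Top (1 → 8). Not NE.
(Bottom, L, T): Player I can switch to Top (4 → 7). Not NE.
(Bottom, R, S): Player II can switch to L (3 → 6). Not NE.
(Bottom, R, T): Player I can switch to Top (6 → 7). Not NE.

No pure-strategy Nash equilibrium.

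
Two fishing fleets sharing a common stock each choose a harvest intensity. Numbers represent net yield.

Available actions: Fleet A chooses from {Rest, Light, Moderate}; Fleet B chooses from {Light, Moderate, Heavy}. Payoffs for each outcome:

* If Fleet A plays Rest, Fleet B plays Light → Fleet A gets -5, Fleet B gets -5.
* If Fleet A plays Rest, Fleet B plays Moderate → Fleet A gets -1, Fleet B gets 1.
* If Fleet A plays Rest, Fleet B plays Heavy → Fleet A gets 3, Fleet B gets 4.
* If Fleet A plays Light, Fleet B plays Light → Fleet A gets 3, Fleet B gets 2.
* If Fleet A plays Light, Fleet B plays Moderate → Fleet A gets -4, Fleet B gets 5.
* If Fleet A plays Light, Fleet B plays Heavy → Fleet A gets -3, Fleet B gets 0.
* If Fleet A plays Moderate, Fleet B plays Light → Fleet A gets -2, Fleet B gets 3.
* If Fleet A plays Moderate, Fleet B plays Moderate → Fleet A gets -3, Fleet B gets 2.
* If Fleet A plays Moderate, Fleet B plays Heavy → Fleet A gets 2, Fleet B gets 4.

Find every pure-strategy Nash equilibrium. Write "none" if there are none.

(Rest, Light): Fleet A can switch to Light (-5 → 3). Not NE.
(Rest, Moderate): Fleet B can switch to Heavy (1 → 4). Not NE.
(Rest, Heavy): Fleet A gets 3, best alternative 2; Fleet B gets 4, best alternative 1. No profitable deviation — NE.
(Light, Light): Fleet B can switch to Moderate (2 → 5). Not NE.
(Light, Moderate): Fleet A can switch to Rest (-4 → -1). Not NE.
(Light, Heavy): Fleet A can switch to Rest (-3 → 3). Not NE.
(Moderate, Light): Fleet A can switch to Light (-2 → 3). Not NE.
(Moderate, Moderate): Fleet A can switch to Rest (-3 → -1). Not NE.
(Moderate, Heavy): Fleet A can switch to Rest (2 → 3). Not NE.

Pure NE: (Rest, Heavy)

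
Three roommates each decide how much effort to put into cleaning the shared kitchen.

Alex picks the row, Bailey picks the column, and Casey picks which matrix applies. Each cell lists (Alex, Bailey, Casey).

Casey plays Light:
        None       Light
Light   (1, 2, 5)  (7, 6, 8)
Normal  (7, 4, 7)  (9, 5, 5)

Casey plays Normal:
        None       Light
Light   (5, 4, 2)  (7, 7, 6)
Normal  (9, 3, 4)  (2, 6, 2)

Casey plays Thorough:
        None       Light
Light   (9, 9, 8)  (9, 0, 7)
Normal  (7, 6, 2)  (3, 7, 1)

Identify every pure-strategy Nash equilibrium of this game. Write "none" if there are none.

(Light, None, Light): Alex can switch to Normal (1 → 7). Not NE.
(Light, None, Normal): Alex can switch to Normal (5 → 9). Not NE.
(Light, None, Thorough): Alex gets 9, best alternative 7; Bailey gets 9, best alternative 0; Casey gets 8, best alternative 5. No profitable deviation — NE.
(Light, Light, Light): Alex can switch to Normal (7 → 9). Not NE.
(Light, Light, Normal): Casey can switch to Light (6 → 8). Not NE.
(Light, Light, Thorough): Bailey can switch to None (0 → 9). Not NE.
(Normal, None, Light): Bailey can switch to Light (4 → 5). Not NE.
(Normal, None, Normal): Bailey can switch to Light (3 → 6). Not NE.
(Normal, None, Thorough): Alex can switch to Light (7 → 9). Not NE.
(Normal, Light, Light): Alex gets 9, best alternative 7; Bailey gets 5, best alternative 4; Casey gets 5, best alternative 2. No profitable deviation — NE.
(Normal, Light, Normal): Alex can switch to Light (2 → 7). Not NE.
(Normal, Light, Thorough): Alex can switch to Light (3 → 9). Not NE.

The pure Nash equilibria are (Light, None, Thorough), (Normal, Light, Light).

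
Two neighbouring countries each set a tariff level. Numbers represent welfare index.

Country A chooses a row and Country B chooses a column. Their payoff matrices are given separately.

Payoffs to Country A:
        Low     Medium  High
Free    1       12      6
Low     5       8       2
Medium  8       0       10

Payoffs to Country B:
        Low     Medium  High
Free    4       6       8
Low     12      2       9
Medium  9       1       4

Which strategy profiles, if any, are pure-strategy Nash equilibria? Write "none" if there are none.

(Medium, Low)

Check each profile: it is a Nash equilibrium iff no player can strictly gain by switching unilaterally.
(Free, Low): Country A can switch to Low (1 → 5). Not NE.
(Free, Medium): Country B can switch to High (6 → 8). Not NE.
(Free, High): Country A can switch to Medium (6 → 10). Not NE.
(Low, Low): Country A can switch to Medium (5 → 8). Not NE.
(Low, Medium): Country A can switch to Free (8 → 12). Not NE.
(Low, High): Country A can switch to Free (2 → 6). Not NE.
(Medium, Low): Country A gets 8, best alternative 5; Country B gets 9, best alternative 4. No profitable deviation — NE.
(Medium, Medium): Country A can switch to Free (0 → 12). Not NE.
(Medium, High): Country B can switch to Low (4 → 9). Not NE.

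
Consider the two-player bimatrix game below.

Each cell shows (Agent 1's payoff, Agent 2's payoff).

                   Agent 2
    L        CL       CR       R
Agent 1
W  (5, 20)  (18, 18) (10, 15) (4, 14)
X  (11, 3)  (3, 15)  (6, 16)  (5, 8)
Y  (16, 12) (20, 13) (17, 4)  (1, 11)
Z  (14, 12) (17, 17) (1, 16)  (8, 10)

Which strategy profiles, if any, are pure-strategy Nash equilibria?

Pure NE: (Y, CL)

(W, L): Agent 1 can switch to X (5 → 11). Not NE.
(W, CL): Agent 1 can switch to Y (18 → 20). Not NE.
(W, CR): Agent 1 can switch to Y (10 → 17). Not NE.
(W, R): Agent 1 can switch to X (4 → 5). Not NE.
(X, L): Agent 1 can switch to Y (11 → 16). Not NE.
(X, CL): Agent 1 can switch to W (3 → 18). Not NE.
(X, CR): Agent 1 can switch to W (6 → 10). Not NE.
(X, R): Agent 1 can switch to Z (5 → 8). Not NE.
(Y, L): Agent 2 can switch to CL (12 → 13). Not NE.
(Y, CL): Agent 1 gets 20, best alternative 18; Agent 2 gets 13, best alternative 12. No profitable deviation — NE.
(Y, CR): Agent 2 can switch to L (4 → 12). Not NE.
(The remaining 5 profiles each have a profitable deviation by the same check.)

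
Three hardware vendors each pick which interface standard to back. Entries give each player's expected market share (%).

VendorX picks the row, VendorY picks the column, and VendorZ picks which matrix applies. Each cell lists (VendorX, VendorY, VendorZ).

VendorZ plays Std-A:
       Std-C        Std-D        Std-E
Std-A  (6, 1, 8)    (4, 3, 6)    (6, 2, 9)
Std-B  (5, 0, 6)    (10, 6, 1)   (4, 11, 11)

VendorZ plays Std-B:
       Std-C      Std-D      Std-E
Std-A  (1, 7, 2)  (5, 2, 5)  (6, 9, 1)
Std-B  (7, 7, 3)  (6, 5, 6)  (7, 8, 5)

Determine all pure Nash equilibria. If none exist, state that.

(Std-A, Std-C, Std-A): VendorY can switch to Std-D (1 → 3). Not NE.
(Std-A, Std-C, Std-B): VendorX can switch to Std-B (1 → 7). Not NE.
(Std-A, Std-D, Std-A): VendorX can switch to Std-B (4 → 10). Not NE.
(Std-A, Std-D, Std-B): VendorX can switch to Std-B (5 → 6). Not NE.
(Std-A, Std-E, Std-A): VendorY can switch to Std-D (2 → 3). Not NE.
(Std-A, Std-E, Std-B): VendorX can switch to Std-B (6 → 7). Not NE.
(Std-B, Std-C, Std-A): VendorX can switch to Std-A (5 → 6). Not NE.
(Std-B, Std-C, Std-B): VendorY can switch to Std-E (7 → 8). Not NE.
(Std-B, Std-D, Std-A): VendorY can switch to Std-E (6 → 11). Not NE.
(Std-B, Std-D, Std-B): VendorY can switch to Std-C (5 → 7). Not NE.
(Std-B, Std-E, Std-A): VendorX can switch to Std-A (4 → 6). Not NE.
(Std-B, Std-E, Std-B): VendorZ can switch to Std-A (5 → 11). Not NE.

No pure-strategy Nash equilibrium.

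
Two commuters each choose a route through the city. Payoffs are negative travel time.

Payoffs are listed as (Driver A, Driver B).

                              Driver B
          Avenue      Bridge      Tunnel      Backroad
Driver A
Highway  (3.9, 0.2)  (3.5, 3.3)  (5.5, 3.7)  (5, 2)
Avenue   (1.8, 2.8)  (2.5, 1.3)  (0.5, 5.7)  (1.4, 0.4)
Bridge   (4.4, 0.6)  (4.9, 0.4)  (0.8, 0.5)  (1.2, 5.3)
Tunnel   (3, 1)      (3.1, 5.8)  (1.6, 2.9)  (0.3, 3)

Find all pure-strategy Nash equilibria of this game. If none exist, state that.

Driver A against Avenue: payoffs 3.9, 1.8, 4.4, 3 → best response Bridge.
Driver A against Bridge: payoffs 3.5, 2.5, 4.9, 3.1 → best response Bridge.
Driver A against Tunnel: payoffs 5.5, 0.5, 0.8, 1.6 → best response Highway.
Driver A against Backroad: payoffs 5, 1.4, 1.2, 0.3 → best response Highway.
Driver B against Highway: payoffs 0.2, 3.3, 3.7, 2 → best response Tunnel.
Driver B against Avenue: payoffs 2.8, 1.3, 5.7, 0.4 → best response Tunnel.
Driver B against Bridge: payoffs 0.6, 0.4, 0.5, 5.3 → best response Backroad.
Driver B against Tunnel: payoffs 1, 5.8, 2.9, 3 → best response Bridge.
Mutual best responses: (Highway, Tunnel).

Pure NE: (Highway, Tunnel)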